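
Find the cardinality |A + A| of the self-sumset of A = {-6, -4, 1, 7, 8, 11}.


A + A = {a + a' : a, a' ∈ A}; |A| = 6.
General bounds: 2|A| - 1 ≤ |A + A| ≤ |A|(|A|+1)/2, i.e. 11 ≤ |A + A| ≤ 21.
Lower bound 2|A|-1 is attained iff A is an arithmetic progression.
Enumerate sums a + a' for a ≤ a' (symmetric, so this suffices):
a = -6: -6+-6=-12, -6+-4=-10, -6+1=-5, -6+7=1, -6+8=2, -6+11=5
a = -4: -4+-4=-8, -4+1=-3, -4+7=3, -4+8=4, -4+11=7
a = 1: 1+1=2, 1+7=8, 1+8=9, 1+11=12
a = 7: 7+7=14, 7+8=15, 7+11=18
a = 8: 8+8=16, 8+11=19
a = 11: 11+11=22
Distinct sums: {-12, -10, -8, -5, -3, 1, 2, 3, 4, 5, 7, 8, 9, 12, 14, 15, 16, 18, 19, 22}
|A + A| = 20

|A + A| = 20


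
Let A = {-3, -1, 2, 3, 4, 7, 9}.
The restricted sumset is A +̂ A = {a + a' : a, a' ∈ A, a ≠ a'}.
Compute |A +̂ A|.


Restricted sumset: A +̂ A = {a + a' : a ∈ A, a' ∈ A, a ≠ a'}.
Equivalently, take A + A and drop any sum 2a that is achievable ONLY as a + a for a ∈ A (i.e. sums representable only with equal summands).
Enumerate pairs (a, a') with a < a' (symmetric, so each unordered pair gives one sum; this covers all a ≠ a'):
  -3 + -1 = -4
  -3 + 2 = -1
  -3 + 3 = 0
  -3 + 4 = 1
  -3 + 7 = 4
  -3 + 9 = 6
  -1 + 2 = 1
  -1 + 3 = 2
  -1 + 4 = 3
  -1 + 7 = 6
  -1 + 9 = 8
  2 + 3 = 5
  2 + 4 = 6
  2 + 7 = 9
  2 + 9 = 11
  3 + 4 = 7
  3 + 7 = 10
  3 + 9 = 12
  4 + 7 = 11
  4 + 9 = 13
  7 + 9 = 16
Collected distinct sums: {-4, -1, 0, 1, 2, 3, 4, 5, 6, 7, 8, 9, 10, 11, 12, 13, 16}
|A +̂ A| = 17
(Reference bound: |A +̂ A| ≥ 2|A| - 3 for |A| ≥ 2, with |A| = 7 giving ≥ 11.)

|A +̂ A| = 17


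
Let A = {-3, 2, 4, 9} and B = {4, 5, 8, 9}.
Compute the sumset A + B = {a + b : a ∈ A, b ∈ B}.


A + B = {a + b : a ∈ A, b ∈ B}.
Enumerate all |A|·|B| = 4·4 = 16 pairs (a, b) and collect distinct sums.
a = -3: -3+4=1, -3+5=2, -3+8=5, -3+9=6
a = 2: 2+4=6, 2+5=7, 2+8=10, 2+9=11
a = 4: 4+4=8, 4+5=9, 4+8=12, 4+9=13
a = 9: 9+4=13, 9+5=14, 9+8=17, 9+9=18
Collecting distinct sums: A + B = {1, 2, 5, 6, 7, 8, 9, 10, 11, 12, 13, 14, 17, 18}
|A + B| = 14

A + B = {1, 2, 5, 6, 7, 8, 9, 10, 11, 12, 13, 14, 17, 18}


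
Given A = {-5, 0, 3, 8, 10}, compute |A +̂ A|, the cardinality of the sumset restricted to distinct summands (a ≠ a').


Restricted sumset: A +̂ A = {a + a' : a ∈ A, a' ∈ A, a ≠ a'}.
Equivalently, take A + A and drop any sum 2a that is achievable ONLY as a + a for a ∈ A (i.e. sums representable only with equal summands).
Enumerate pairs (a, a') with a < a' (symmetric, so each unordered pair gives one sum; this covers all a ≠ a'):
  -5 + 0 = -5
  -5 + 3 = -2
  -5 + 8 = 3
  -5 + 10 = 5
  0 + 3 = 3
  0 + 8 = 8
  0 + 10 = 10
  3 + 8 = 11
  3 + 10 = 13
  8 + 10 = 18
Collected distinct sums: {-5, -2, 3, 5, 8, 10, 11, 13, 18}
|A +̂ A| = 9
(Reference bound: |A +̂ A| ≥ 2|A| - 3 for |A| ≥ 2, with |A| = 5 giving ≥ 7.)

|A +̂ A| = 9


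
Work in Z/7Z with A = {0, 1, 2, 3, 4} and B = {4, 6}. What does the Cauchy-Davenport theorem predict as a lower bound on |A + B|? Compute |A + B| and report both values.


Cauchy-Davenport: |A + B| ≥ min(p, |A| + |B| - 1) for A, B nonempty in Z/pZ.
|A| = 5, |B| = 2, p = 7.
CD lower bound = min(7, 5 + 2 - 1) = min(7, 6) = 6.
Compute A + B mod 7 directly:
a = 0: 0+4=4, 0+6=6
a = 1: 1+4=5, 1+6=0
a = 2: 2+4=6, 2+6=1
a = 3: 3+4=0, 3+6=2
a = 4: 4+4=1, 4+6=3
A + B = {0, 1, 2, 3, 4, 5, 6}, so |A + B| = 7.
Verify: 7 ≥ 6? Yes ✓.

CD lower bound = 6, actual |A + B| = 7.


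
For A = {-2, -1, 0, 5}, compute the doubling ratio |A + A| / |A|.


|A| = 4.
Compute A + A by enumerating all 16 pairs.
A + A = {-4, -3, -2, -1, 0, 3, 4, 5, 10}, so |A + A| = 9.
K = |A + A| / |A| = 9/4 (already in lowest terms) ≈ 2.2500.
Reference: AP of size 4 gives K = 7/4 ≈ 1.7500; a fully generic set of size 4 gives K ≈ 2.5000.

|A| = 4, |A + A| = 9, K = 9/4.


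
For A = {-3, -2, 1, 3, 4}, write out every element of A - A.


A - A = {a - a' : a, a' ∈ A}.
Compute a - a' for each ordered pair (a, a'):
a = -3: -3--3=0, -3--2=-1, -3-1=-4, -3-3=-6, -3-4=-7
a = -2: -2--3=1, -2--2=0, -2-1=-3, -2-3=-5, -2-4=-6
a = 1: 1--3=4, 1--2=3, 1-1=0, 1-3=-2, 1-4=-3
a = 3: 3--3=6, 3--2=5, 3-1=2, 3-3=0, 3-4=-1
a = 4: 4--3=7, 4--2=6, 4-1=3, 4-3=1, 4-4=0
Collecting distinct values (and noting 0 appears from a-a):
A - A = {-7, -6, -5, -4, -3, -2, -1, 0, 1, 2, 3, 4, 5, 6, 7}
|A - A| = 15

A - A = {-7, -6, -5, -4, -3, -2, -1, 0, 1, 2, 3, 4, 5, 6, 7}


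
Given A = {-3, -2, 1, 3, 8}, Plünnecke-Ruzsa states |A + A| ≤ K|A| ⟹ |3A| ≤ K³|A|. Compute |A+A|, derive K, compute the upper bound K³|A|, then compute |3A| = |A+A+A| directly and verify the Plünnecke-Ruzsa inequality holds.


|A| = 5.
Step 1: Compute A + A by enumerating all 25 pairs.
A + A = {-6, -5, -4, -2, -1, 0, 1, 2, 4, 5, 6, 9, 11, 16}, so |A + A| = 14.
Step 2: Doubling constant K = |A + A|/|A| = 14/5 = 14/5 ≈ 2.8000.
Step 3: Plünnecke-Ruzsa gives |3A| ≤ K³·|A| = (2.8000)³ · 5 ≈ 109.7600.
Step 4: Compute 3A = A + A + A directly by enumerating all triples (a,b,c) ∈ A³; |3A| = 26.
Step 5: Check 26 ≤ 109.7600? Yes ✓.

K = 14/5, Plünnecke-Ruzsa bound K³|A| ≈ 109.7600, |3A| = 26, inequality holds.


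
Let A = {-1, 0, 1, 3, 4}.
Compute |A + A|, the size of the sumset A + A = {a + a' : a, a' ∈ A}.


A + A = {a + a' : a, a' ∈ A}; |A| = 5.
General bounds: 2|A| - 1 ≤ |A + A| ≤ |A|(|A|+1)/2, i.e. 9 ≤ |A + A| ≤ 15.
Lower bound 2|A|-1 is attained iff A is an arithmetic progression.
Enumerate sums a + a' for a ≤ a' (symmetric, so this suffices):
a = -1: -1+-1=-2, -1+0=-1, -1+1=0, -1+3=2, -1+4=3
a = 0: 0+0=0, 0+1=1, 0+3=3, 0+4=4
a = 1: 1+1=2, 1+3=4, 1+4=5
a = 3: 3+3=6, 3+4=7
a = 4: 4+4=8
Distinct sums: {-2, -1, 0, 1, 2, 3, 4, 5, 6, 7, 8}
|A + A| = 11

|A + A| = 11


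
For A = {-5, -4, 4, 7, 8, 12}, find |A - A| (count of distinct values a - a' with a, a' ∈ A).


A - A = {a - a' : a, a' ∈ A}; |A| = 6.
Bounds: 2|A|-1 ≤ |A - A| ≤ |A|² - |A| + 1, i.e. 11 ≤ |A - A| ≤ 31.
Note: 0 ∈ A - A always (from a - a). The set is symmetric: if d ∈ A - A then -d ∈ A - A.
Enumerate nonzero differences d = a - a' with a > a' (then include -d):
Positive differences: {1, 3, 4, 5, 8, 9, 11, 12, 13, 16, 17}
Full difference set: {0} ∪ (positive diffs) ∪ (negative diffs).
|A - A| = 1 + 2·11 = 23 (matches direct enumeration: 23).

|A - A| = 23


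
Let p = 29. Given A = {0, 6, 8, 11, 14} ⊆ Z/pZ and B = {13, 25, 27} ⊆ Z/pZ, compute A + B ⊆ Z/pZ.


Work in Z/29Z: reduce every sum a + b modulo 29.
Enumerate all 15 pairs:
a = 0: 0+13=13, 0+25=25, 0+27=27
a = 6: 6+13=19, 6+25=2, 6+27=4
a = 8: 8+13=21, 8+25=4, 8+27=6
a = 11: 11+13=24, 11+25=7, 11+27=9
a = 14: 14+13=27, 14+25=10, 14+27=12
Distinct residues collected: {2, 4, 6, 7, 9, 10, 12, 13, 19, 21, 24, 25, 27}
|A + B| = 13 (out of 29 total residues).

A + B = {2, 4, 6, 7, 9, 10, 12, 13, 19, 21, 24, 25, 27}


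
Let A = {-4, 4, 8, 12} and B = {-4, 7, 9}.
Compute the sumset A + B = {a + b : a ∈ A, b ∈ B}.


A + B = {a + b : a ∈ A, b ∈ B}.
Enumerate all |A|·|B| = 4·3 = 12 pairs (a, b) and collect distinct sums.
a = -4: -4+-4=-8, -4+7=3, -4+9=5
a = 4: 4+-4=0, 4+7=11, 4+9=13
a = 8: 8+-4=4, 8+7=15, 8+9=17
a = 12: 12+-4=8, 12+7=19, 12+9=21
Collecting distinct sums: A + B = {-8, 0, 3, 4, 5, 8, 11, 13, 15, 17, 19, 21}
|A + B| = 12

A + B = {-8, 0, 3, 4, 5, 8, 11, 13, 15, 17, 19, 21}


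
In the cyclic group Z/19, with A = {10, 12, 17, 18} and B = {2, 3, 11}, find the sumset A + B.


Work in Z/19Z: reduce every sum a + b modulo 19.
Enumerate all 12 pairs:
a = 10: 10+2=12, 10+3=13, 10+11=2
a = 12: 12+2=14, 12+3=15, 12+11=4
a = 17: 17+2=0, 17+3=1, 17+11=9
a = 18: 18+2=1, 18+3=2, 18+11=10
Distinct residues collected: {0, 1, 2, 4, 9, 10, 12, 13, 14, 15}
|A + B| = 10 (out of 19 total residues).

A + B = {0, 1, 2, 4, 9, 10, 12, 13, 14, 15}


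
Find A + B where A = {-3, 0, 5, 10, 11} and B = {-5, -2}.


A + B = {a + b : a ∈ A, b ∈ B}.
Enumerate all |A|·|B| = 5·2 = 10 pairs (a, b) and collect distinct sums.
a = -3: -3+-5=-8, -3+-2=-5
a = 0: 0+-5=-5, 0+-2=-2
a = 5: 5+-5=0, 5+-2=3
a = 10: 10+-5=5, 10+-2=8
a = 11: 11+-5=6, 11+-2=9
Collecting distinct sums: A + B = {-8, -5, -2, 0, 3, 5, 6, 8, 9}
|A + B| = 9

A + B = {-8, -5, -2, 0, 3, 5, 6, 8, 9}


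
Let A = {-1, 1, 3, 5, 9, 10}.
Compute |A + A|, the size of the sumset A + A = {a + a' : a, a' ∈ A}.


A + A = {a + a' : a, a' ∈ A}; |A| = 6.
General bounds: 2|A| - 1 ≤ |A + A| ≤ |A|(|A|+1)/2, i.e. 11 ≤ |A + A| ≤ 21.
Lower bound 2|A|-1 is attained iff A is an arithmetic progression.
Enumerate sums a + a' for a ≤ a' (symmetric, so this suffices):
a = -1: -1+-1=-2, -1+1=0, -1+3=2, -1+5=4, -1+9=8, -1+10=9
a = 1: 1+1=2, 1+3=4, 1+5=6, 1+9=10, 1+10=11
a = 3: 3+3=6, 3+5=8, 3+9=12, 3+10=13
a = 5: 5+5=10, 5+9=14, 5+10=15
a = 9: 9+9=18, 9+10=19
a = 10: 10+10=20
Distinct sums: {-2, 0, 2, 4, 6, 8, 9, 10, 11, 12, 13, 14, 15, 18, 19, 20}
|A + A| = 16

|A + A| = 16


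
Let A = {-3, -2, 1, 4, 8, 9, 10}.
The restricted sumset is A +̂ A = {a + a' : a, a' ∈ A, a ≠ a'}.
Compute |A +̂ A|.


Restricted sumset: A +̂ A = {a + a' : a ∈ A, a' ∈ A, a ≠ a'}.
Equivalently, take A + A and drop any sum 2a that is achievable ONLY as a + a for a ∈ A (i.e. sums representable only with equal summands).
Enumerate pairs (a, a') with a < a' (symmetric, so each unordered pair gives one sum; this covers all a ≠ a'):
  -3 + -2 = -5
  -3 + 1 = -2
  -3 + 4 = 1
  -3 + 8 = 5
  -3 + 9 = 6
  -3 + 10 = 7
  -2 + 1 = -1
  -2 + 4 = 2
  -2 + 8 = 6
  -2 + 9 = 7
  -2 + 10 = 8
  1 + 4 = 5
  1 + 8 = 9
  1 + 9 = 10
  1 + 10 = 11
  4 + 8 = 12
  4 + 9 = 13
  4 + 10 = 14
  8 + 9 = 17
  8 + 10 = 18
  9 + 10 = 19
Collected distinct sums: {-5, -2, -1, 1, 2, 5, 6, 7, 8, 9, 10, 11, 12, 13, 14, 17, 18, 19}
|A +̂ A| = 18
(Reference bound: |A +̂ A| ≥ 2|A| - 3 for |A| ≥ 2, with |A| = 7 giving ≥ 11.)

|A +̂ A| = 18


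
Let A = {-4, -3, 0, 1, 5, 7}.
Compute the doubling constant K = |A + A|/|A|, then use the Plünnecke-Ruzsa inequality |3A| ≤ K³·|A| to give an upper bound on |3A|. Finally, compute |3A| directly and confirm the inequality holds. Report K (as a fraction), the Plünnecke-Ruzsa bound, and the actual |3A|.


|A| = 6.
Step 1: Compute A + A by enumerating all 36 pairs.
A + A = {-8, -7, -6, -4, -3, -2, 0, 1, 2, 3, 4, 5, 6, 7, 8, 10, 12, 14}, so |A + A| = 18.
Step 2: Doubling constant K = |A + A|/|A| = 18/6 = 18/6 ≈ 3.0000.
Step 3: Plünnecke-Ruzsa gives |3A| ≤ K³·|A| = (3.0000)³ · 6 ≈ 162.0000.
Step 4: Compute 3A = A + A + A directly by enumerating all triples (a,b,c) ∈ A³; |3A| = 31.
Step 5: Check 31 ≤ 162.0000? Yes ✓.

K = 18/6, Plünnecke-Ruzsa bound K³|A| ≈ 162.0000, |3A| = 31, inequality holds.


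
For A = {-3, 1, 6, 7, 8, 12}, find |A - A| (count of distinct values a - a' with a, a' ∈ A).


A - A = {a - a' : a, a' ∈ A}; |A| = 6.
Bounds: 2|A|-1 ≤ |A - A| ≤ |A|² - |A| + 1, i.e. 11 ≤ |A - A| ≤ 31.
Note: 0 ∈ A - A always (from a - a). The set is symmetric: if d ∈ A - A then -d ∈ A - A.
Enumerate nonzero differences d = a - a' with a > a' (then include -d):
Positive differences: {1, 2, 4, 5, 6, 7, 9, 10, 11, 15}
Full difference set: {0} ∪ (positive diffs) ∪ (negative diffs).
|A - A| = 1 + 2·10 = 21 (matches direct enumeration: 21).

|A - A| = 21


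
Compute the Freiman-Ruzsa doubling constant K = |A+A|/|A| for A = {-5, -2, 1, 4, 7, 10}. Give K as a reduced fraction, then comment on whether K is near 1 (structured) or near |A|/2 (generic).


|A| = 6.
Compute A + A by enumerating all 36 pairs.
A + A = {-10, -7, -4, -1, 2, 5, 8, 11, 14, 17, 20}, so |A + A| = 11.
K = |A + A| / |A| = 11/6 (already in lowest terms) ≈ 1.8333.
Reference: AP of size 6 gives K = 11/6 ≈ 1.8333; a fully generic set of size 6 gives K ≈ 3.5000.

|A| = 6, |A + A| = 11, K = 11/6.


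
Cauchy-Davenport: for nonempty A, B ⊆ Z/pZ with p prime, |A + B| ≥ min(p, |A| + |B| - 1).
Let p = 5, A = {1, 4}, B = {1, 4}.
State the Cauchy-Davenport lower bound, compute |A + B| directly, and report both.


Cauchy-Davenport: |A + B| ≥ min(p, |A| + |B| - 1) for A, B nonempty in Z/pZ.
|A| = 2, |B| = 2, p = 5.
CD lower bound = min(5, 2 + 2 - 1) = min(5, 3) = 3.
Compute A + B mod 5 directly:
a = 1: 1+1=2, 1+4=0
a = 4: 4+1=0, 4+4=3
A + B = {0, 2, 3}, so |A + B| = 3.
Verify: 3 ≥ 3? Yes ✓.

CD lower bound = 3, actual |A + B| = 3.


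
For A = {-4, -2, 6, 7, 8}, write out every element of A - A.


A - A = {a - a' : a, a' ∈ A}.
Compute a - a' for each ordered pair (a, a'):
a = -4: -4--4=0, -4--2=-2, -4-6=-10, -4-7=-11, -4-8=-12
a = -2: -2--4=2, -2--2=0, -2-6=-8, -2-7=-9, -2-8=-10
a = 6: 6--4=10, 6--2=8, 6-6=0, 6-7=-1, 6-8=-2
a = 7: 7--4=11, 7--2=9, 7-6=1, 7-7=0, 7-8=-1
a = 8: 8--4=12, 8--2=10, 8-6=2, 8-7=1, 8-8=0
Collecting distinct values (and noting 0 appears from a-a):
A - A = {-12, -11, -10, -9, -8, -2, -1, 0, 1, 2, 8, 9, 10, 11, 12}
|A - A| = 15

A - A = {-12, -11, -10, -9, -8, -2, -1, 0, 1, 2, 8, 9, 10, 11, 12}


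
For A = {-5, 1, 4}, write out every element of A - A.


A - A = {a - a' : a, a' ∈ A}.
Compute a - a' for each ordered pair (a, a'):
a = -5: -5--5=0, -5-1=-6, -5-4=-9
a = 1: 1--5=6, 1-1=0, 1-4=-3
a = 4: 4--5=9, 4-1=3, 4-4=0
Collecting distinct values (and noting 0 appears from a-a):
A - A = {-9, -6, -3, 0, 3, 6, 9}
|A - A| = 7

A - A = {-9, -6, -3, 0, 3, 6, 9}


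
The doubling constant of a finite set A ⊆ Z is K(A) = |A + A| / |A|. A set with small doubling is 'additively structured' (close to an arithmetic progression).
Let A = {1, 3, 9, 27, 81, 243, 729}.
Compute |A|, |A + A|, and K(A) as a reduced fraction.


|A| = 7.
Compute A + A by enumerating all 49 pairs.
A + A = {2, 4, 6, 10, 12, 18, 28, 30, 36, 54, 82, 84, 90, 108, 162, 244, 246, 252, 270, 324, 486, 730, 732, 738, 756, 810, 972, 1458}, so |A + A| = 28.
K = |A + A| / |A| = 28/7 = 4/1 ≈ 4.0000.
Reference: AP of size 7 gives K = 13/7 ≈ 1.8571; a fully generic set of size 7 gives K ≈ 4.0000.

|A| = 7, |A + A| = 28, K = 28/7 = 4/1.


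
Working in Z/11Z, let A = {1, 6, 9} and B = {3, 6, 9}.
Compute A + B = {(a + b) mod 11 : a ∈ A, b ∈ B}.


Work in Z/11Z: reduce every sum a + b modulo 11.
Enumerate all 9 pairs:
a = 1: 1+3=4, 1+6=7, 1+9=10
a = 6: 6+3=9, 6+6=1, 6+9=4
a = 9: 9+3=1, 9+6=4, 9+9=7
Distinct residues collected: {1, 4, 7, 9, 10}
|A + B| = 5 (out of 11 total residues).

A + B = {1, 4, 7, 9, 10}


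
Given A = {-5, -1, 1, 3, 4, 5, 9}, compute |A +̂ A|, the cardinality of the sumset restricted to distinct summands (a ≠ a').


Restricted sumset: A +̂ A = {a + a' : a ∈ A, a' ∈ A, a ≠ a'}.
Equivalently, take A + A and drop any sum 2a that is achievable ONLY as a + a for a ∈ A (i.e. sums representable only with equal summands).
Enumerate pairs (a, a') with a < a' (symmetric, so each unordered pair gives one sum; this covers all a ≠ a'):
  -5 + -1 = -6
  -5 + 1 = -4
  -5 + 3 = -2
  -5 + 4 = -1
  -5 + 5 = 0
  -5 + 9 = 4
  -1 + 1 = 0
  -1 + 3 = 2
  -1 + 4 = 3
  -1 + 5 = 4
  -1 + 9 = 8
  1 + 3 = 4
  1 + 4 = 5
  1 + 5 = 6
  1 + 9 = 10
  3 + 4 = 7
  3 + 5 = 8
  3 + 9 = 12
  4 + 5 = 9
  4 + 9 = 13
  5 + 9 = 14
Collected distinct sums: {-6, -4, -2, -1, 0, 2, 3, 4, 5, 6, 7, 8, 9, 10, 12, 13, 14}
|A +̂ A| = 17
(Reference bound: |A +̂ A| ≥ 2|A| - 3 for |A| ≥ 2, with |A| = 7 giving ≥ 11.)

|A +̂ A| = 17


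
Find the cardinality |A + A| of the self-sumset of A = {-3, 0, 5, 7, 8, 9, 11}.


A + A = {a + a' : a, a' ∈ A}; |A| = 7.
General bounds: 2|A| - 1 ≤ |A + A| ≤ |A|(|A|+1)/2, i.e. 13 ≤ |A + A| ≤ 28.
Lower bound 2|A|-1 is attained iff A is an arithmetic progression.
Enumerate sums a + a' for a ≤ a' (symmetric, so this suffices):
a = -3: -3+-3=-6, -3+0=-3, -3+5=2, -3+7=4, -3+8=5, -3+9=6, -3+11=8
a = 0: 0+0=0, 0+5=5, 0+7=7, 0+8=8, 0+9=9, 0+11=11
a = 5: 5+5=10, 5+7=12, 5+8=13, 5+9=14, 5+11=16
a = 7: 7+7=14, 7+8=15, 7+9=16, 7+11=18
a = 8: 8+8=16, 8+9=17, 8+11=19
a = 9: 9+9=18, 9+11=20
a = 11: 11+11=22
Distinct sums: {-6, -3, 0, 2, 4, 5, 6, 7, 8, 9, 10, 11, 12, 13, 14, 15, 16, 17, 18, 19, 20, 22}
|A + A| = 22

|A + A| = 22


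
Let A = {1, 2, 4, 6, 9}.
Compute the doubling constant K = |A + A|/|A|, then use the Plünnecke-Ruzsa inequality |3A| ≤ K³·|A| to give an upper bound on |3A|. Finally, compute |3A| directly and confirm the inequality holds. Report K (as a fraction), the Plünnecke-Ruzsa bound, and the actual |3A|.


|A| = 5.
Step 1: Compute A + A by enumerating all 25 pairs.
A + A = {2, 3, 4, 5, 6, 7, 8, 10, 11, 12, 13, 15, 18}, so |A + A| = 13.
Step 2: Doubling constant K = |A + A|/|A| = 13/5 = 13/5 ≈ 2.6000.
Step 3: Plünnecke-Ruzsa gives |3A| ≤ K³·|A| = (2.6000)³ · 5 ≈ 87.8800.
Step 4: Compute 3A = A + A + A directly by enumerating all triples (a,b,c) ∈ A³; |3A| = 22.
Step 5: Check 22 ≤ 87.8800? Yes ✓.

K = 13/5, Plünnecke-Ruzsa bound K³|A| ≈ 87.8800, |3A| = 22, inequality holds.


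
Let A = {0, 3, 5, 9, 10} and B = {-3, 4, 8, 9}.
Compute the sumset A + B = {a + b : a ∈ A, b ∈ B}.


A + B = {a + b : a ∈ A, b ∈ B}.
Enumerate all |A|·|B| = 5·4 = 20 pairs (a, b) and collect distinct sums.
a = 0: 0+-3=-3, 0+4=4, 0+8=8, 0+9=9
a = 3: 3+-3=0, 3+4=7, 3+8=11, 3+9=12
a = 5: 5+-3=2, 5+4=9, 5+8=13, 5+9=14
a = 9: 9+-3=6, 9+4=13, 9+8=17, 9+9=18
a = 10: 10+-3=7, 10+4=14, 10+8=18, 10+9=19
Collecting distinct sums: A + B = {-3, 0, 2, 4, 6, 7, 8, 9, 11, 12, 13, 14, 17, 18, 19}
|A + B| = 15

A + B = {-3, 0, 2, 4, 6, 7, 8, 9, 11, 12, 13, 14, 17, 18, 19}


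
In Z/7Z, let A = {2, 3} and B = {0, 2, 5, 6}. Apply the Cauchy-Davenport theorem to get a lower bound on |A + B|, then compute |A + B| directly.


Cauchy-Davenport: |A + B| ≥ min(p, |A| + |B| - 1) for A, B nonempty in Z/pZ.
|A| = 2, |B| = 4, p = 7.
CD lower bound = min(7, 2 + 4 - 1) = min(7, 5) = 5.
Compute A + B mod 7 directly:
a = 2: 2+0=2, 2+2=4, 2+5=0, 2+6=1
a = 3: 3+0=3, 3+2=5, 3+5=1, 3+6=2
A + B = {0, 1, 2, 3, 4, 5}, so |A + B| = 6.
Verify: 6 ≥ 5? Yes ✓.

CD lower bound = 5, actual |A + B| = 6.


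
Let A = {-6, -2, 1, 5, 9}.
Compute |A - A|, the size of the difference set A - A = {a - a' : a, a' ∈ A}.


A - A = {a - a' : a, a' ∈ A}; |A| = 5.
Bounds: 2|A|-1 ≤ |A - A| ≤ |A|² - |A| + 1, i.e. 9 ≤ |A - A| ≤ 21.
Note: 0 ∈ A - A always (from a - a). The set is symmetric: if d ∈ A - A then -d ∈ A - A.
Enumerate nonzero differences d = a - a' with a > a' (then include -d):
Positive differences: {3, 4, 7, 8, 11, 15}
Full difference set: {0} ∪ (positive diffs) ∪ (negative diffs).
|A - A| = 1 + 2·6 = 13 (matches direct enumeration: 13).

|A - A| = 13


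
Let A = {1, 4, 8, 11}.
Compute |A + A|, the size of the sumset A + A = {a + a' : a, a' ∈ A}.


A + A = {a + a' : a, a' ∈ A}; |A| = 4.
General bounds: 2|A| - 1 ≤ |A + A| ≤ |A|(|A|+1)/2, i.e. 7 ≤ |A + A| ≤ 10.
Lower bound 2|A|-1 is attained iff A is an arithmetic progression.
Enumerate sums a + a' for a ≤ a' (symmetric, so this suffices):
a = 1: 1+1=2, 1+4=5, 1+8=9, 1+11=12
a = 4: 4+4=8, 4+8=12, 4+11=15
a = 8: 8+8=16, 8+11=19
a = 11: 11+11=22
Distinct sums: {2, 5, 8, 9, 12, 15, 16, 19, 22}
|A + A| = 9

|A + A| = 9


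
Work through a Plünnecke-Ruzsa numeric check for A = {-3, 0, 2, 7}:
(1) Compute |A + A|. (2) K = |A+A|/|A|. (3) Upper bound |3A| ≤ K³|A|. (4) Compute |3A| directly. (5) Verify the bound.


|A| = 4.
Step 1: Compute A + A by enumerating all 16 pairs.
A + A = {-6, -3, -1, 0, 2, 4, 7, 9, 14}, so |A + A| = 9.
Step 2: Doubling constant K = |A + A|/|A| = 9/4 = 9/4 ≈ 2.2500.
Step 3: Plünnecke-Ruzsa gives |3A| ≤ K³·|A| = (2.2500)³ · 4 ≈ 45.5625.
Step 4: Compute 3A = A + A + A directly by enumerating all triples (a,b,c) ∈ A³; |3A| = 16.
Step 5: Check 16 ≤ 45.5625? Yes ✓.

K = 9/4, Plünnecke-Ruzsa bound K³|A| ≈ 45.5625, |3A| = 16, inequality holds.


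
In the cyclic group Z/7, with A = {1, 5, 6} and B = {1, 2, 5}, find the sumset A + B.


Work in Z/7Z: reduce every sum a + b modulo 7.
Enumerate all 9 pairs:
a = 1: 1+1=2, 1+2=3, 1+5=6
a = 5: 5+1=6, 5+2=0, 5+5=3
a = 6: 6+1=0, 6+2=1, 6+5=4
Distinct residues collected: {0, 1, 2, 3, 4, 6}
|A + B| = 6 (out of 7 total residues).

A + B = {0, 1, 2, 3, 4, 6}


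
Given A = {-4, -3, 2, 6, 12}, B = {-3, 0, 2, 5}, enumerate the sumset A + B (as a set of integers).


A + B = {a + b : a ∈ A, b ∈ B}.
Enumerate all |A|·|B| = 5·4 = 20 pairs (a, b) and collect distinct sums.
a = -4: -4+-3=-7, -4+0=-4, -4+2=-2, -4+5=1
a = -3: -3+-3=-6, -3+0=-3, -3+2=-1, -3+5=2
a = 2: 2+-3=-1, 2+0=2, 2+2=4, 2+5=7
a = 6: 6+-3=3, 6+0=6, 6+2=8, 6+5=11
a = 12: 12+-3=9, 12+0=12, 12+2=14, 12+5=17
Collecting distinct sums: A + B = {-7, -6, -4, -3, -2, -1, 1, 2, 3, 4, 6, 7, 8, 9, 11, 12, 14, 17}
|A + B| = 18

A + B = {-7, -6, -4, -3, -2, -1, 1, 2, 3, 4, 6, 7, 8, 9, 11, 12, 14, 17}


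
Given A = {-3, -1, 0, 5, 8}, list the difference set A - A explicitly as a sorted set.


A - A = {a - a' : a, a' ∈ A}.
Compute a - a' for each ordered pair (a, a'):
a = -3: -3--3=0, -3--1=-2, -3-0=-3, -3-5=-8, -3-8=-11
a = -1: -1--3=2, -1--1=0, -1-0=-1, -1-5=-6, -1-8=-9
a = 0: 0--3=3, 0--1=1, 0-0=0, 0-5=-5, 0-8=-8
a = 5: 5--3=8, 5--1=6, 5-0=5, 5-5=0, 5-8=-3
a = 8: 8--3=11, 8--1=9, 8-0=8, 8-5=3, 8-8=0
Collecting distinct values (and noting 0 appears from a-a):
A - A = {-11, -9, -8, -6, -5, -3, -2, -1, 0, 1, 2, 3, 5, 6, 8, 9, 11}
|A - A| = 17

A - A = {-11, -9, -8, -6, -5, -3, -2, -1, 0, 1, 2, 3, 5, 6, 8, 9, 11}


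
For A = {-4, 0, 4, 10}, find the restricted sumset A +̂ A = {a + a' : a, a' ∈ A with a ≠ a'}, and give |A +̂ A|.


Restricted sumset: A +̂ A = {a + a' : a ∈ A, a' ∈ A, a ≠ a'}.
Equivalently, take A + A and drop any sum 2a that is achievable ONLY as a + a for a ∈ A (i.e. sums representable only with equal summands).
Enumerate pairs (a, a') with a < a' (symmetric, so each unordered pair gives one sum; this covers all a ≠ a'):
  -4 + 0 = -4
  -4 + 4 = 0
  -4 + 10 = 6
  0 + 4 = 4
  0 + 10 = 10
  4 + 10 = 14
Collected distinct sums: {-4, 0, 4, 6, 10, 14}
|A +̂ A| = 6
(Reference bound: |A +̂ A| ≥ 2|A| - 3 for |A| ≥ 2, with |A| = 4 giving ≥ 5.)

|A +̂ A| = 6


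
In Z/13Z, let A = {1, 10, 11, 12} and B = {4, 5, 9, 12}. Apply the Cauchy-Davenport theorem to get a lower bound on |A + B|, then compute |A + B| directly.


Cauchy-Davenport: |A + B| ≥ min(p, |A| + |B| - 1) for A, B nonempty in Z/pZ.
|A| = 4, |B| = 4, p = 13.
CD lower bound = min(13, 4 + 4 - 1) = min(13, 7) = 7.
Compute A + B mod 13 directly:
a = 1: 1+4=5, 1+5=6, 1+9=10, 1+12=0
a = 10: 10+4=1, 10+5=2, 10+9=6, 10+12=9
a = 11: 11+4=2, 11+5=3, 11+9=7, 11+12=10
a = 12: 12+4=3, 12+5=4, 12+9=8, 12+12=11
A + B = {0, 1, 2, 3, 4, 5, 6, 7, 8, 9, 10, 11}, so |A + B| = 12.
Verify: 12 ≥ 7? Yes ✓.

CD lower bound = 7, actual |A + B| = 12.


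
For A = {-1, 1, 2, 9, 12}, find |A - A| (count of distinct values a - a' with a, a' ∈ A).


A - A = {a - a' : a, a' ∈ A}; |A| = 5.
Bounds: 2|A|-1 ≤ |A - A| ≤ |A|² - |A| + 1, i.e. 9 ≤ |A - A| ≤ 21.
Note: 0 ∈ A - A always (from a - a). The set is symmetric: if d ∈ A - A then -d ∈ A - A.
Enumerate nonzero differences d = a - a' with a > a' (then include -d):
Positive differences: {1, 2, 3, 7, 8, 10, 11, 13}
Full difference set: {0} ∪ (positive diffs) ∪ (negative diffs).
|A - A| = 1 + 2·8 = 17 (matches direct enumeration: 17).

|A - A| = 17


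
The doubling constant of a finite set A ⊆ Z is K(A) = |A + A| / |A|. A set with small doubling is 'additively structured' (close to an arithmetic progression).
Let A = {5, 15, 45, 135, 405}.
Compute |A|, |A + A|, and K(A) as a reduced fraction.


|A| = 5.
Compute A + A by enumerating all 25 pairs.
A + A = {10, 20, 30, 50, 60, 90, 140, 150, 180, 270, 410, 420, 450, 540, 810}, so |A + A| = 15.
K = |A + A| / |A| = 15/5 = 3/1 ≈ 3.0000.
Reference: AP of size 5 gives K = 9/5 ≈ 1.8000; a fully generic set of size 5 gives K ≈ 3.0000.

|A| = 5, |A + A| = 15, K = 15/5 = 3/1.


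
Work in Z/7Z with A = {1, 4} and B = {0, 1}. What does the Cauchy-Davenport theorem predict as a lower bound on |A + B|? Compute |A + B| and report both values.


Cauchy-Davenport: |A + B| ≥ min(p, |A| + |B| - 1) for A, B nonempty in Z/pZ.
|A| = 2, |B| = 2, p = 7.
CD lower bound = min(7, 2 + 2 - 1) = min(7, 3) = 3.
Compute A + B mod 7 directly:
a = 1: 1+0=1, 1+1=2
a = 4: 4+0=4, 4+1=5
A + B = {1, 2, 4, 5}, so |A + B| = 4.
Verify: 4 ≥ 3? Yes ✓.

CD lower bound = 3, actual |A + B| = 4.


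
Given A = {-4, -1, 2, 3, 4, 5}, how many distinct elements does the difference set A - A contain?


A - A = {a - a' : a, a' ∈ A}; |A| = 6.
Bounds: 2|A|-1 ≤ |A - A| ≤ |A|² - |A| + 1, i.e. 11 ≤ |A - A| ≤ 31.
Note: 0 ∈ A - A always (from a - a). The set is symmetric: if d ∈ A - A then -d ∈ A - A.
Enumerate nonzero differences d = a - a' with a > a' (then include -d):
Positive differences: {1, 2, 3, 4, 5, 6, 7, 8, 9}
Full difference set: {0} ∪ (positive diffs) ∪ (negative diffs).
|A - A| = 1 + 2·9 = 19 (matches direct enumeration: 19).

|A - A| = 19


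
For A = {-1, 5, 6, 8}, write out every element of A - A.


A - A = {a - a' : a, a' ∈ A}.
Compute a - a' for each ordered pair (a, a'):
a = -1: -1--1=0, -1-5=-6, -1-6=-7, -1-8=-9
a = 5: 5--1=6, 5-5=0, 5-6=-1, 5-8=-3
a = 6: 6--1=7, 6-5=1, 6-6=0, 6-8=-2
a = 8: 8--1=9, 8-5=3, 8-6=2, 8-8=0
Collecting distinct values (and noting 0 appears from a-a):
A - A = {-9, -7, -6, -3, -2, -1, 0, 1, 2, 3, 6, 7, 9}
|A - A| = 13

A - A = {-9, -7, -6, -3, -2, -1, 0, 1, 2, 3, 6, 7, 9}


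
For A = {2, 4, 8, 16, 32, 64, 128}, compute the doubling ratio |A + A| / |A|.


|A| = 7.
Compute A + A by enumerating all 49 pairs.
A + A = {4, 6, 8, 10, 12, 16, 18, 20, 24, 32, 34, 36, 40, 48, 64, 66, 68, 72, 80, 96, 128, 130, 132, 136, 144, 160, 192, 256}, so |A + A| = 28.
K = |A + A| / |A| = 28/7 = 4/1 ≈ 4.0000.
Reference: AP of size 7 gives K = 13/7 ≈ 1.8571; a fully generic set of size 7 gives K ≈ 4.0000.

|A| = 7, |A + A| = 28, K = 28/7 = 4/1.


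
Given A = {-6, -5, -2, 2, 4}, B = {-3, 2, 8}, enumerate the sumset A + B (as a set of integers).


A + B = {a + b : a ∈ A, b ∈ B}.
Enumerate all |A|·|B| = 5·3 = 15 pairs (a, b) and collect distinct sums.
a = -6: -6+-3=-9, -6+2=-4, -6+8=2
a = -5: -5+-3=-8, -5+2=-3, -5+8=3
a = -2: -2+-3=-5, -2+2=0, -2+8=6
a = 2: 2+-3=-1, 2+2=4, 2+8=10
a = 4: 4+-3=1, 4+2=6, 4+8=12
Collecting distinct sums: A + B = {-9, -8, -5, -4, -3, -1, 0, 1, 2, 3, 4, 6, 10, 12}
|A + B| = 14

A + B = {-9, -8, -5, -4, -3, -1, 0, 1, 2, 3, 4, 6, 10, 12}


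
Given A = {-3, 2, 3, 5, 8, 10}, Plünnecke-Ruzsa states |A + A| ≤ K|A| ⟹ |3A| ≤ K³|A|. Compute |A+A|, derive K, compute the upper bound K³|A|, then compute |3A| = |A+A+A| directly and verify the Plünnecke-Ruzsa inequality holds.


|A| = 6.
Step 1: Compute A + A by enumerating all 36 pairs.
A + A = {-6, -1, 0, 2, 4, 5, 6, 7, 8, 10, 11, 12, 13, 15, 16, 18, 20}, so |A + A| = 17.
Step 2: Doubling constant K = |A + A|/|A| = 17/6 = 17/6 ≈ 2.8333.
Step 3: Plünnecke-Ruzsa gives |3A| ≤ K³·|A| = (2.8333)³ · 6 ≈ 136.4722.
Step 4: Compute 3A = A + A + A directly by enumerating all triples (a,b,c) ∈ A³; |3A| = 32.
Step 5: Check 32 ≤ 136.4722? Yes ✓.

K = 17/6, Plünnecke-Ruzsa bound K³|A| ≈ 136.4722, |3A| = 32, inequality holds.


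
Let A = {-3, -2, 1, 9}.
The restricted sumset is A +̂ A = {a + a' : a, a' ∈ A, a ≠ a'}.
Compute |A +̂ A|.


Restricted sumset: A +̂ A = {a + a' : a ∈ A, a' ∈ A, a ≠ a'}.
Equivalently, take A + A and drop any sum 2a that is achievable ONLY as a + a for a ∈ A (i.e. sums representable only with equal summands).
Enumerate pairs (a, a') with a < a' (symmetric, so each unordered pair gives one sum; this covers all a ≠ a'):
  -3 + -2 = -5
  -3 + 1 = -2
  -3 + 9 = 6
  -2 + 1 = -1
  -2 + 9 = 7
  1 + 9 = 10
Collected distinct sums: {-5, -2, -1, 6, 7, 10}
|A +̂ A| = 6
(Reference bound: |A +̂ A| ≥ 2|A| - 3 for |A| ≥ 2, with |A| = 4 giving ≥ 5.)

|A +̂ A| = 6


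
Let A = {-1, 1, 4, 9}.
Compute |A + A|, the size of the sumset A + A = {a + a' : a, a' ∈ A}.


A + A = {a + a' : a, a' ∈ A}; |A| = 4.
General bounds: 2|A| - 1 ≤ |A + A| ≤ |A|(|A|+1)/2, i.e. 7 ≤ |A + A| ≤ 10.
Lower bound 2|A|-1 is attained iff A is an arithmetic progression.
Enumerate sums a + a' for a ≤ a' (symmetric, so this suffices):
a = -1: -1+-1=-2, -1+1=0, -1+4=3, -1+9=8
a = 1: 1+1=2, 1+4=5, 1+9=10
a = 4: 4+4=8, 4+9=13
a = 9: 9+9=18
Distinct sums: {-2, 0, 2, 3, 5, 8, 10, 13, 18}
|A + A| = 9

|A + A| = 9


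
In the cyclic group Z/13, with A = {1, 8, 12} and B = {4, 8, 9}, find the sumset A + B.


Work in Z/13Z: reduce every sum a + b modulo 13.
Enumerate all 9 pairs:
a = 1: 1+4=5, 1+8=9, 1+9=10
a = 8: 8+4=12, 8+8=3, 8+9=4
a = 12: 12+4=3, 12+8=7, 12+9=8
Distinct residues collected: {3, 4, 5, 7, 8, 9, 10, 12}
|A + B| = 8 (out of 13 total residues).

A + B = {3, 4, 5, 7, 8, 9, 10, 12}


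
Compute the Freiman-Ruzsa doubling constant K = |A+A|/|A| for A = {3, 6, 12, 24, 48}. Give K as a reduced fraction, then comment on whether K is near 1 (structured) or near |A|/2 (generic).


|A| = 5.
Compute A + A by enumerating all 25 pairs.
A + A = {6, 9, 12, 15, 18, 24, 27, 30, 36, 48, 51, 54, 60, 72, 96}, so |A + A| = 15.
K = |A + A| / |A| = 15/5 = 3/1 ≈ 3.0000.
Reference: AP of size 5 gives K = 9/5 ≈ 1.8000; a fully generic set of size 5 gives K ≈ 3.0000.

|A| = 5, |A + A| = 15, K = 15/5 = 3/1.


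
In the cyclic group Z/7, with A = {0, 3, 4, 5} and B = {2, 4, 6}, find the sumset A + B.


Work in Z/7Z: reduce every sum a + b modulo 7.
Enumerate all 12 pairs:
a = 0: 0+2=2, 0+4=4, 0+6=6
a = 3: 3+2=5, 3+4=0, 3+6=2
a = 4: 4+2=6, 4+4=1, 4+6=3
a = 5: 5+2=0, 5+4=2, 5+6=4
Distinct residues collected: {0, 1, 2, 3, 4, 5, 6}
|A + B| = 7 (out of 7 total residues).

A + B = {0, 1, 2, 3, 4, 5, 6}


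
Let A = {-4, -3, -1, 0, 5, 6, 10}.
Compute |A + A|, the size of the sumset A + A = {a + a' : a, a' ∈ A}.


A + A = {a + a' : a, a' ∈ A}; |A| = 7.
General bounds: 2|A| - 1 ≤ |A + A| ≤ |A|(|A|+1)/2, i.e. 13 ≤ |A + A| ≤ 28.
Lower bound 2|A|-1 is attained iff A is an arithmetic progression.
Enumerate sums a + a' for a ≤ a' (symmetric, so this suffices):
a = -4: -4+-4=-8, -4+-3=-7, -4+-1=-5, -4+0=-4, -4+5=1, -4+6=2, -4+10=6
a = -3: -3+-3=-6, -3+-1=-4, -3+0=-3, -3+5=2, -3+6=3, -3+10=7
a = -1: -1+-1=-2, -1+0=-1, -1+5=4, -1+6=5, -1+10=9
a = 0: 0+0=0, 0+5=5, 0+6=6, 0+10=10
a = 5: 5+5=10, 5+6=11, 5+10=15
a = 6: 6+6=12, 6+10=16
a = 10: 10+10=20
Distinct sums: {-8, -7, -6, -5, -4, -3, -2, -1, 0, 1, 2, 3, 4, 5, 6, 7, 9, 10, 11, 12, 15, 16, 20}
|A + A| = 23

|A + A| = 23


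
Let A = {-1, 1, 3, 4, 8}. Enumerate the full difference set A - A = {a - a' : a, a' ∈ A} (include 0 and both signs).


A - A = {a - a' : a, a' ∈ A}.
Compute a - a' for each ordered pair (a, a'):
a = -1: -1--1=0, -1-1=-2, -1-3=-4, -1-4=-5, -1-8=-9
a = 1: 1--1=2, 1-1=0, 1-3=-2, 1-4=-3, 1-8=-7
a = 3: 3--1=4, 3-1=2, 3-3=0, 3-4=-1, 3-8=-5
a = 4: 4--1=5, 4-1=3, 4-3=1, 4-4=0, 4-8=-4
a = 8: 8--1=9, 8-1=7, 8-3=5, 8-4=4, 8-8=0
Collecting distinct values (and noting 0 appears from a-a):
A - A = {-9, -7, -5, -4, -3, -2, -1, 0, 1, 2, 3, 4, 5, 7, 9}
|A - A| = 15

A - A = {-9, -7, -5, -4, -3, -2, -1, 0, 1, 2, 3, 4, 5, 7, 9}


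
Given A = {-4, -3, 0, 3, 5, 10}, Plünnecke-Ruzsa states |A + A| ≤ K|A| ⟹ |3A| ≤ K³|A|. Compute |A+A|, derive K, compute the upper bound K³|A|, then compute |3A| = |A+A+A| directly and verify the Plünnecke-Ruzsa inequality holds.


|A| = 6.
Step 1: Compute A + A by enumerating all 36 pairs.
A + A = {-8, -7, -6, -4, -3, -1, 0, 1, 2, 3, 5, 6, 7, 8, 10, 13, 15, 20}, so |A + A| = 18.
Step 2: Doubling constant K = |A + A|/|A| = 18/6 = 18/6 ≈ 3.0000.
Step 3: Plünnecke-Ruzsa gives |3A| ≤ K³·|A| = (3.0000)³ · 6 ≈ 162.0000.
Step 4: Compute 3A = A + A + A directly by enumerating all triples (a,b,c) ∈ A³; |3A| = 34.
Step 5: Check 34 ≤ 162.0000? Yes ✓.

K = 18/6, Plünnecke-Ruzsa bound K³|A| ≈ 162.0000, |3A| = 34, inequality holds.


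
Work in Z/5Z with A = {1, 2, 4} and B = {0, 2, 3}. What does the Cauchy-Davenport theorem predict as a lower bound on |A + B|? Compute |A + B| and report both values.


Cauchy-Davenport: |A + B| ≥ min(p, |A| + |B| - 1) for A, B nonempty in Z/pZ.
|A| = 3, |B| = 3, p = 5.
CD lower bound = min(5, 3 + 3 - 1) = min(5, 5) = 5.
Compute A + B mod 5 directly:
a = 1: 1+0=1, 1+2=3, 1+3=4
a = 2: 2+0=2, 2+2=4, 2+3=0
a = 4: 4+0=4, 4+2=1, 4+3=2
A + B = {0, 1, 2, 3, 4}, so |A + B| = 5.
Verify: 5 ≥ 5? Yes ✓.

CD lower bound = 5, actual |A + B| = 5.


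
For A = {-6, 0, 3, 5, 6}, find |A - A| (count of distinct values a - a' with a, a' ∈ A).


A - A = {a - a' : a, a' ∈ A}; |A| = 5.
Bounds: 2|A|-1 ≤ |A - A| ≤ |A|² - |A| + 1, i.e. 9 ≤ |A - A| ≤ 21.
Note: 0 ∈ A - A always (from a - a). The set is symmetric: if d ∈ A - A then -d ∈ A - A.
Enumerate nonzero differences d = a - a' with a > a' (then include -d):
Positive differences: {1, 2, 3, 5, 6, 9, 11, 12}
Full difference set: {0} ∪ (positive diffs) ∪ (negative diffs).
|A - A| = 1 + 2·8 = 17 (matches direct enumeration: 17).

|A - A| = 17


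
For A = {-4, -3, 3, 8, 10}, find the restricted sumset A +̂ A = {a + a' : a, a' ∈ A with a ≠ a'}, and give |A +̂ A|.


Restricted sumset: A +̂ A = {a + a' : a ∈ A, a' ∈ A, a ≠ a'}.
Equivalently, take A + A and drop any sum 2a that is achievable ONLY as a + a for a ∈ A (i.e. sums representable only with equal summands).
Enumerate pairs (a, a') with a < a' (symmetric, so each unordered pair gives one sum; this covers all a ≠ a'):
  -4 + -3 = -7
  -4 + 3 = -1
  -4 + 8 = 4
  -4 + 10 = 6
  -3 + 3 = 0
  -3 + 8 = 5
  -3 + 10 = 7
  3 + 8 = 11
  3 + 10 = 13
  8 + 10 = 18
Collected distinct sums: {-7, -1, 0, 4, 5, 6, 7, 11, 13, 18}
|A +̂ A| = 10
(Reference bound: |A +̂ A| ≥ 2|A| - 3 for |A| ≥ 2, with |A| = 5 giving ≥ 7.)

|A +̂ A| = 10


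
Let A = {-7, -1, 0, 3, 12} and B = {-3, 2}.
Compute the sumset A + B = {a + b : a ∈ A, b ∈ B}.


A + B = {a + b : a ∈ A, b ∈ B}.
Enumerate all |A|·|B| = 5·2 = 10 pairs (a, b) and collect distinct sums.
a = -7: -7+-3=-10, -7+2=-5
a = -1: -1+-3=-4, -1+2=1
a = 0: 0+-3=-3, 0+2=2
a = 3: 3+-3=0, 3+2=5
a = 12: 12+-3=9, 12+2=14
Collecting distinct sums: A + B = {-10, -5, -4, -3, 0, 1, 2, 5, 9, 14}
|A + B| = 10

A + B = {-10, -5, -4, -3, 0, 1, 2, 5, 9, 14}


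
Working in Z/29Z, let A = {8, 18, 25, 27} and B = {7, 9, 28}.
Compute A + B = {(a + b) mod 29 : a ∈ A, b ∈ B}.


Work in Z/29Z: reduce every sum a + b modulo 29.
Enumerate all 12 pairs:
a = 8: 8+7=15, 8+9=17, 8+28=7
a = 18: 18+7=25, 18+9=27, 18+28=17
a = 25: 25+7=3, 25+9=5, 25+28=24
a = 27: 27+7=5, 27+9=7, 27+28=26
Distinct residues collected: {3, 5, 7, 15, 17, 24, 25, 26, 27}
|A + B| = 9 (out of 29 total residues).

A + B = {3, 5, 7, 15, 17, 24, 25, 26, 27}


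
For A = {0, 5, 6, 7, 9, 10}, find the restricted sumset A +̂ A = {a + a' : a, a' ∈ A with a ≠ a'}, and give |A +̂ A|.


Restricted sumset: A +̂ A = {a + a' : a ∈ A, a' ∈ A, a ≠ a'}.
Equivalently, take A + A and drop any sum 2a that is achievable ONLY as a + a for a ∈ A (i.e. sums representable only with equal summands).
Enumerate pairs (a, a') with a < a' (symmetric, so each unordered pair gives one sum; this covers all a ≠ a'):
  0 + 5 = 5
  0 + 6 = 6
  0 + 7 = 7
  0 + 9 = 9
  0 + 10 = 10
  5 + 6 = 11
  5 + 7 = 12
  5 + 9 = 14
  5 + 10 = 15
  6 + 7 = 13
  6 + 9 = 15
  6 + 10 = 16
  7 + 9 = 16
  7 + 10 = 17
  9 + 10 = 19
Collected distinct sums: {5, 6, 7, 9, 10, 11, 12, 13, 14, 15, 16, 17, 19}
|A +̂ A| = 13
(Reference bound: |A +̂ A| ≥ 2|A| - 3 for |A| ≥ 2, with |A| = 6 giving ≥ 9.)

|A +̂ A| = 13


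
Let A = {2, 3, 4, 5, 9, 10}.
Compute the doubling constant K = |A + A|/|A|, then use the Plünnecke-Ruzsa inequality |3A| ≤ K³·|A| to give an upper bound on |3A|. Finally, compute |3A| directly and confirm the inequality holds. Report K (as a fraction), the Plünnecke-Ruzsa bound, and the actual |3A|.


|A| = 6.
Step 1: Compute A + A by enumerating all 36 pairs.
A + A = {4, 5, 6, 7, 8, 9, 10, 11, 12, 13, 14, 15, 18, 19, 20}, so |A + A| = 15.
Step 2: Doubling constant K = |A + A|/|A| = 15/6 = 15/6 ≈ 2.5000.
Step 3: Plünnecke-Ruzsa gives |3A| ≤ K³·|A| = (2.5000)³ · 6 ≈ 93.7500.
Step 4: Compute 3A = A + A + A directly by enumerating all triples (a,b,c) ∈ A³; |3A| = 24.
Step 5: Check 24 ≤ 93.7500? Yes ✓.

K = 15/6, Plünnecke-Ruzsa bound K³|A| ≈ 93.7500, |3A| = 24, inequality holds.


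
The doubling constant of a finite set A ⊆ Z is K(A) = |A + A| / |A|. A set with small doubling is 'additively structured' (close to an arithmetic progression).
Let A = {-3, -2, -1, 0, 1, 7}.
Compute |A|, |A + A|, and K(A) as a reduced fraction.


|A| = 6.
Compute A + A by enumerating all 36 pairs.
A + A = {-6, -5, -4, -3, -2, -1, 0, 1, 2, 4, 5, 6, 7, 8, 14}, so |A + A| = 15.
K = |A + A| / |A| = 15/6 = 5/2 ≈ 2.5000.
Reference: AP of size 6 gives K = 11/6 ≈ 1.8333; a fully generic set of size 6 gives K ≈ 3.5000.

|A| = 6, |A + A| = 15, K = 15/6 = 5/2.


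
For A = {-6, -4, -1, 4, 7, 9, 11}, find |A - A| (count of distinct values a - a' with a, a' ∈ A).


A - A = {a - a' : a, a' ∈ A}; |A| = 7.
Bounds: 2|A|-1 ≤ |A - A| ≤ |A|² - |A| + 1, i.e. 13 ≤ |A - A| ≤ 43.
Note: 0 ∈ A - A always (from a - a). The set is symmetric: if d ∈ A - A then -d ∈ A - A.
Enumerate nonzero differences d = a - a' with a > a' (then include -d):
Positive differences: {2, 3, 4, 5, 7, 8, 10, 11, 12, 13, 15, 17}
Full difference set: {0} ∪ (positive diffs) ∪ (negative diffs).
|A - A| = 1 + 2·12 = 25 (matches direct enumeration: 25).

|A - A| = 25


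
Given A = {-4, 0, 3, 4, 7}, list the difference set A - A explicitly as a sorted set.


A - A = {a - a' : a, a' ∈ A}.
Compute a - a' for each ordered pair (a, a'):
a = -4: -4--4=0, -4-0=-4, -4-3=-7, -4-4=-8, -4-7=-11
a = 0: 0--4=4, 0-0=0, 0-3=-3, 0-4=-4, 0-7=-7
a = 3: 3--4=7, 3-0=3, 3-3=0, 3-4=-1, 3-7=-4
a = 4: 4--4=8, 4-0=4, 4-3=1, 4-4=0, 4-7=-3
a = 7: 7--4=11, 7-0=7, 7-3=4, 7-4=3, 7-7=0
Collecting distinct values (and noting 0 appears from a-a):
A - A = {-11, -8, -7, -4, -3, -1, 0, 1, 3, 4, 7, 8, 11}
|A - A| = 13

A - A = {-11, -8, -7, -4, -3, -1, 0, 1, 3, 4, 7, 8, 11}


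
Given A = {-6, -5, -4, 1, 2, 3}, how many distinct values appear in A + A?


A + A = {a + a' : a, a' ∈ A}; |A| = 6.
General bounds: 2|A| - 1 ≤ |A + A| ≤ |A|(|A|+1)/2, i.e. 11 ≤ |A + A| ≤ 21.
Lower bound 2|A|-1 is attained iff A is an arithmetic progression.
Enumerate sums a + a' for a ≤ a' (symmetric, so this suffices):
a = -6: -6+-6=-12, -6+-5=-11, -6+-4=-10, -6+1=-5, -6+2=-4, -6+3=-3
a = -5: -5+-5=-10, -5+-4=-9, -5+1=-4, -5+2=-3, -5+3=-2
a = -4: -4+-4=-8, -4+1=-3, -4+2=-2, -4+3=-1
a = 1: 1+1=2, 1+2=3, 1+3=4
a = 2: 2+2=4, 2+3=5
a = 3: 3+3=6
Distinct sums: {-12, -11, -10, -9, -8, -5, -4, -3, -2, -1, 2, 3, 4, 5, 6}
|A + A| = 15

|A + A| = 15


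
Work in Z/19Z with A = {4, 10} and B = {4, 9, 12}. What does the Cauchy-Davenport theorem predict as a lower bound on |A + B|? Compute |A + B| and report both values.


Cauchy-Davenport: |A + B| ≥ min(p, |A| + |B| - 1) for A, B nonempty in Z/pZ.
|A| = 2, |B| = 3, p = 19.
CD lower bound = min(19, 2 + 3 - 1) = min(19, 4) = 4.
Compute A + B mod 19 directly:
a = 4: 4+4=8, 4+9=13, 4+12=16
a = 10: 10+4=14, 10+9=0, 10+12=3
A + B = {0, 3, 8, 13, 14, 16}, so |A + B| = 6.
Verify: 6 ≥ 4? Yes ✓.

CD lower bound = 4, actual |A + B| = 6.


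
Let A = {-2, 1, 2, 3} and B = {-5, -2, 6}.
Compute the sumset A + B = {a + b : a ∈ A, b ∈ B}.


A + B = {a + b : a ∈ A, b ∈ B}.
Enumerate all |A|·|B| = 4·3 = 12 pairs (a, b) and collect distinct sums.
a = -2: -2+-5=-7, -2+-2=-4, -2+6=4
a = 1: 1+-5=-4, 1+-2=-1, 1+6=7
a = 2: 2+-5=-3, 2+-2=0, 2+6=8
a = 3: 3+-5=-2, 3+-2=1, 3+6=9
Collecting distinct sums: A + B = {-7, -4, -3, -2, -1, 0, 1, 4, 7, 8, 9}
|A + B| = 11

A + B = {-7, -4, -3, -2, -1, 0, 1, 4, 7, 8, 9}


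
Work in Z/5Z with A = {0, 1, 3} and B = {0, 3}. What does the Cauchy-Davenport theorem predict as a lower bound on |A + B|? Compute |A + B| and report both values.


Cauchy-Davenport: |A + B| ≥ min(p, |A| + |B| - 1) for A, B nonempty in Z/pZ.
|A| = 3, |B| = 2, p = 5.
CD lower bound = min(5, 3 + 2 - 1) = min(5, 4) = 4.
Compute A + B mod 5 directly:
a = 0: 0+0=0, 0+3=3
a = 1: 1+0=1, 1+3=4
a = 3: 3+0=3, 3+3=1
A + B = {0, 1, 3, 4}, so |A + B| = 4.
Verify: 4 ≥ 4? Yes ✓.

CD lower bound = 4, actual |A + B| = 4.
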